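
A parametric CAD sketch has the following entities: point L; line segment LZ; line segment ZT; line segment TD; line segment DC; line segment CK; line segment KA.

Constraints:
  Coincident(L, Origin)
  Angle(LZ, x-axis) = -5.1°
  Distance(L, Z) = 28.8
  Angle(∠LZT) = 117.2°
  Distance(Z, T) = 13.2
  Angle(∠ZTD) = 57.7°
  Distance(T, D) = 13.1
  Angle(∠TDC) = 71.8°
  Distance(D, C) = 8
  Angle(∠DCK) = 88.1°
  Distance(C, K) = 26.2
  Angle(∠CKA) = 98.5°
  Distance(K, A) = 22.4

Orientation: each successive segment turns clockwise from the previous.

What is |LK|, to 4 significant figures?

50.74

∠TDC = 71.8° gives DC at 61.60° from the x-axis; with |DC| = 8.0, C = (24.56, -5.433). ∠DCK = 88.1° gives CK at -30.30° from the x-axis; with |CK| = 26.2, K = (47.19, -18.65). Then |LK| = |K − L| = 50.74.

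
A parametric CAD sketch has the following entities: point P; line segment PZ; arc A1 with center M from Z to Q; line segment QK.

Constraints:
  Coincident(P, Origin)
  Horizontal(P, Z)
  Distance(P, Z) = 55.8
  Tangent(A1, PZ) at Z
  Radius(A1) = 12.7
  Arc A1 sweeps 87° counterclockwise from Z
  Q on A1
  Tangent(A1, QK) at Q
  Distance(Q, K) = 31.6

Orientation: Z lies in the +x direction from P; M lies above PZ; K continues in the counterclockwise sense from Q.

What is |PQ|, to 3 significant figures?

69.5

P is at the origin; P and Z share the same y with |PZ| = 55.8 and Z on the +x side, so Z = (55.8, 0.00). Since A1 is tangent to PZ there, MZ ⟂ PZ, so M = Z + (0, 12.7) = (55.8, 12.7). On A1, Z sits at bearing -90° from M; an 87° counterclockwise sweep puts Q at bearing -3°, so Q = M + 12.7·(cos -3°, sin -3°) = (68.5, 12.0). Then |PQ| = |Q − P| = 69.5.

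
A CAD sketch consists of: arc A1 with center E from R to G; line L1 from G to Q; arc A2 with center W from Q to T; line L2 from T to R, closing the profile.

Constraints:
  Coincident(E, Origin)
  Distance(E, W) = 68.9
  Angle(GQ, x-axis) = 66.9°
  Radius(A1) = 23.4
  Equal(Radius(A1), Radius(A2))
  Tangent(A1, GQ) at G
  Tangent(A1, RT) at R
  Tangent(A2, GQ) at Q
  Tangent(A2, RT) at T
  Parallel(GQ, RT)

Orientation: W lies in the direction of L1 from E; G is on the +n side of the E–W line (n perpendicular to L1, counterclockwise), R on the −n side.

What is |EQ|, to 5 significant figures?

72.765

The slot axis is L1's direction at 66.9°, so u = (cos 66.9°, sin 66.9°) = (0.39234, 0.91982) and n = (−sin 66.9°, cos 66.9°) = (-0.91982, 0.39234). E is at the origin and W lies 68.9 along u from E, so W = 68.9·u = (27.032, 63.376). Tangency of A1 to both parallel lines with radius 23.4 puts G and R at E ± 23.4·n: G = (-21.524, 9.1807), R = (21.524, -9.1807). Equal radii place Q and T the same way about W: Q = W + 23.4·n = (5.5082, 72.556), T = W − 23.4·n = (48.556, 54.195). Then |EQ| = |Q − E| = 72.765.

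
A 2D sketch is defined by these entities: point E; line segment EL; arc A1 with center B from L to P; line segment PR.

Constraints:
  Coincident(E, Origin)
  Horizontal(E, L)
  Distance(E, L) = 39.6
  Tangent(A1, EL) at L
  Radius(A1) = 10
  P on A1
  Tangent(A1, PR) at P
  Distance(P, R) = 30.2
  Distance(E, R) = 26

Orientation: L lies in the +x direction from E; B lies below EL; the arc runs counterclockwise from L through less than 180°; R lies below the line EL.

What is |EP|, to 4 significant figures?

32.81

E is at the origin; E and L share the same y with |EL| = 39.6 and L on the +x side, so L = (39.60, 0.000). The tangent condition forces BL to be normal to EL, so B = L + (0, -10) = (39.60, -10.00). Since BP ⟂ PR (tangency), |BR| = √(10.0² + 30.2²) = 31.81 regardless of where P sits on A1. So R lies on both circle(E, 26.0) and circle(B, 31.81); the below-EL intersection is R = (10.85, -23.63). P is the foot of the tangent from R: P = (32.69, -2.768).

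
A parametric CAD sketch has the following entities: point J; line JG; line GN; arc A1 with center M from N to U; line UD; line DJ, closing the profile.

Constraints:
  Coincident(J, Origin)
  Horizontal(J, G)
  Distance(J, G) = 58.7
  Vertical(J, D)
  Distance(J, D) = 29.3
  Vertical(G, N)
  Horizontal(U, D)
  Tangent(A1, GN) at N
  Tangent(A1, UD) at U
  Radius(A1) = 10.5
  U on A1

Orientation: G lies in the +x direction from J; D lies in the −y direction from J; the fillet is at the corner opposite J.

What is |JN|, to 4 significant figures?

61.64

J is at the origin; JG is horizontal with |JG| = 58.7 and G on the +x side, so G = (58.70, 0.000). J and D share the same x with |JD| = 29.3 and D on the −y side, so D = (0.000, -29.30). The virtual corner opposite J is at (58.70, -29.30). A1 meets GN tangentially, so MN is at right angles to GN and tangency of A1 to UD means the radius MU is perpendicular to UD, with radius 10.5, so the center M sits 10.5 in from both sides at M = (48.20, -18.80). That places the tangent points at N = (58.70, -18.80) on GN and U = (48.20, -29.30) on UD. Then |JN| = |N − J| = 61.64.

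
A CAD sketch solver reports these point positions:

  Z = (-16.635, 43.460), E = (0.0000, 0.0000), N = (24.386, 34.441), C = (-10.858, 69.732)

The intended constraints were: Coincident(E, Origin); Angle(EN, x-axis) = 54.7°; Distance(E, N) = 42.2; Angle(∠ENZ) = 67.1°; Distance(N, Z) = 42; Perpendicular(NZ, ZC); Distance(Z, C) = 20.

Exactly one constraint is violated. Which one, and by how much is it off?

Distance(Z, C) = 20 — off by 6.90.

E = (0.00, 0.00) ✓; EN at 54.70° ✓; |EN| = 42.20 ✓; ∠ENZ = 67.10° ✓; |NZ| = 42.00 ✓; ∠(NZ, ZC) = 90.00° ✓; |ZC| = 26.90 ✗.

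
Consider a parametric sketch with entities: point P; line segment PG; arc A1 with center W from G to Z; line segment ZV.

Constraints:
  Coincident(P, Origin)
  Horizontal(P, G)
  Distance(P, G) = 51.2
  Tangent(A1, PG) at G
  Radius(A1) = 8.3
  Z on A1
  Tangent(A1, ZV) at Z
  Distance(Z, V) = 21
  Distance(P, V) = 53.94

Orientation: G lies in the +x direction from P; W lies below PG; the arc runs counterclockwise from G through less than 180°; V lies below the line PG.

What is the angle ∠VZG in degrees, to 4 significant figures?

132.4°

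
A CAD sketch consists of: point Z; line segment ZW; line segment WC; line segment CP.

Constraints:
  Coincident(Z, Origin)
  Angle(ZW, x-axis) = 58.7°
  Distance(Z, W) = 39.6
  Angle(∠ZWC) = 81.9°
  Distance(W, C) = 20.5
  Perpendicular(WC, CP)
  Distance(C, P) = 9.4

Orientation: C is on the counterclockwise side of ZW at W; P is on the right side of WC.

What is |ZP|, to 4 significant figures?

50.84

Z is at the origin; ZW runs at 58.7° with length 39.6, so W = 39.6·(cos 58.7°, sin 58.7°) = (20.57, 33.84). ∠ZWC = 81.9°, so WC runs at 58.7° + (180° − 81.9°) = 156.8° from the x-axis; with |WC| = 20.5, C = W + 20.5·(cos 156.8°, sin 156.8°) = (1.731, 41.91). The perpendicularity gives CP at right angles to WC; with |CP| = 9.4 on the right of WC, P = C + 9.4·(0.3939, 0.9191) = (5.434, 50.55). Then |ZP| = |P − Z| = 50.84.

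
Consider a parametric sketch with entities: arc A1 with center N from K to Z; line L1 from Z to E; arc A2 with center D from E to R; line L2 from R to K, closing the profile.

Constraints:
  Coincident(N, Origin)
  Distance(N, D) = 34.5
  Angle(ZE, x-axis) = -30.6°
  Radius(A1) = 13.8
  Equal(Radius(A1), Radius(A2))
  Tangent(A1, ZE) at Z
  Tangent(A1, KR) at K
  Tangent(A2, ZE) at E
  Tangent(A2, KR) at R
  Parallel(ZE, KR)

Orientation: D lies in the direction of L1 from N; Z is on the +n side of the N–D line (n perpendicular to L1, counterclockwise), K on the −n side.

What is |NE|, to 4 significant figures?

37.16

The slot axis is L1's direction at -30.6°, so u = (cos -30.6°, sin -30.6°) = (0.8607, -0.5090) and n = (−sin -30.6°, cos -30.6°) = (0.5090, 0.8607). N is at the origin and D lies 34.5 along u from N, so D = 34.5·u = (29.70, -17.56). Tangency of A1 to both parallel lines with radius 13.8 puts Z and K at N ± 13.8·n: Z = (7.025, 11.88), K = (-7.025, -11.88). Equal radii place E and R the same way about D: E = D + 13.8·n = (36.72, -5.684), R = D − 13.8·n = (22.67, -29.44). Then |NE| = |E − N| = 37.16.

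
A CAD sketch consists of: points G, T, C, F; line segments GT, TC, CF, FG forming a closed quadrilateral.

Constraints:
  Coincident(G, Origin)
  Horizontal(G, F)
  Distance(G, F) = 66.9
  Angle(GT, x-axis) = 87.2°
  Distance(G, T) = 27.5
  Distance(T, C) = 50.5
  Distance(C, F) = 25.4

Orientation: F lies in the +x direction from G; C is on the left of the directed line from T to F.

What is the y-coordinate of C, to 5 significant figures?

20.041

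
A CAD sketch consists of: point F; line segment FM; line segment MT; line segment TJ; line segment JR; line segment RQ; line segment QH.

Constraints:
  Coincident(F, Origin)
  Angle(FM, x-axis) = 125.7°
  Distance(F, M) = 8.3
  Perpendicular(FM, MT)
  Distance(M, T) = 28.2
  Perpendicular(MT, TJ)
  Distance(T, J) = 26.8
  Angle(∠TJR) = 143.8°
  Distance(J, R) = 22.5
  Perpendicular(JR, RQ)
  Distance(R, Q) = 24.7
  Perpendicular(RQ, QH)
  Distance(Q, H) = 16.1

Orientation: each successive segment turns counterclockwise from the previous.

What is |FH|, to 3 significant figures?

10.1

F is at the origin; FM runs at 125.7° with length 8.3, so M = (-4.84, 6.74). FM ⟂ MT, so MT runs at -144°; with |MT| = 28.2, T = (-27.7, -9.72). MT is perpendicular to TJ, so TJ runs at -54.3°; with |TJ| = 26.8, J = (-12.1, -31.5). ∠TJR = 143.8° gives JR at -18.1° from the x-axis; with |JR| = 22.5, R = (9.28, -38.5). The perpendicularity gives RQ at right angles to JR, so RQ runs at 71.9°; with |RQ| = 24.7, Q = (17.0, -15.0). RQ ⟂ QH, so QH runs at 162°; with |QH| = 16.1, H = (1.65, -9.99). Then |FH| = |H − F| = 10.1.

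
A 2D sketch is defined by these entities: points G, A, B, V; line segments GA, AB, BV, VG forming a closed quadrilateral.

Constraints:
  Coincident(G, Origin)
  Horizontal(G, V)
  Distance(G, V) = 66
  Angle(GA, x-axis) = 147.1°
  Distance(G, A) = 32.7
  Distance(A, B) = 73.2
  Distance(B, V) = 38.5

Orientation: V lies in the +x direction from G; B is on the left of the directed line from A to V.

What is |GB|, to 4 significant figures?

54.62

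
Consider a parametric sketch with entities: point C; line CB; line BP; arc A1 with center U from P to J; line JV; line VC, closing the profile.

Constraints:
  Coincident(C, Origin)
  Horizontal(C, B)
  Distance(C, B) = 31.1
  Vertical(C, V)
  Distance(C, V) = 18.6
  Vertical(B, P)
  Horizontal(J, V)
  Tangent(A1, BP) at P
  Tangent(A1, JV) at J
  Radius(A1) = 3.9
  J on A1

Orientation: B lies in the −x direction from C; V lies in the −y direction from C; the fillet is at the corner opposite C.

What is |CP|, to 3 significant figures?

34.4

C is at the origin; C and B share the same y with |CB| = 31.1 and B on the −x side, so B = (-31.1, 0.00). C and V share the same x with |CV| = 18.6 and V on the −y side, so V = (0.00, -18.6). The virtual corner opposite C is at (-31.1, -18.6). Since A1 is tangent to BP there, UP ⟂ BP and A1 meets JV tangentially, so UJ is at right angles to JV, with radius 3.9, so the center U sits 3.9 in from both sides at U = (-27.2, -14.7). That places the tangent points at P = (-31.1, -14.7) on BP and J = (-27.2, -18.6) on JV. Then |CP| = |P − C| = 34.4.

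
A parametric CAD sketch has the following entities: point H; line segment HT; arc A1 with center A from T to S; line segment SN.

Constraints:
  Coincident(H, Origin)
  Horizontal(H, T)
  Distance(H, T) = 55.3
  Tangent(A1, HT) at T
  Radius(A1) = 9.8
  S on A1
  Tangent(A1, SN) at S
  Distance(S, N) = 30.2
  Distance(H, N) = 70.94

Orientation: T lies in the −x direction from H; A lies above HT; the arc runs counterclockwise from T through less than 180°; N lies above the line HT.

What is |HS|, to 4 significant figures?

48.14

H is at the origin; HT is horizontal with |HT| = 55.3 and T on the −x side, so T = (-55.30, 0.000). Tangency of A1 to HT means the radius AT is perpendicular to HT, so A = T + (0, 9.8) = (-55.30, 9.800). Since AS ⟂ SN (tangency), |AN| = √(9.8² + 30.2²) = 31.75 regardless of where S sits on A1. So N lies on both circle(H, 70.94) and circle(A, 31.75); the above-HT intersection is N = (-57.56, 41.47). S is the foot of the tangent from N: S = (-46.22, 13.48).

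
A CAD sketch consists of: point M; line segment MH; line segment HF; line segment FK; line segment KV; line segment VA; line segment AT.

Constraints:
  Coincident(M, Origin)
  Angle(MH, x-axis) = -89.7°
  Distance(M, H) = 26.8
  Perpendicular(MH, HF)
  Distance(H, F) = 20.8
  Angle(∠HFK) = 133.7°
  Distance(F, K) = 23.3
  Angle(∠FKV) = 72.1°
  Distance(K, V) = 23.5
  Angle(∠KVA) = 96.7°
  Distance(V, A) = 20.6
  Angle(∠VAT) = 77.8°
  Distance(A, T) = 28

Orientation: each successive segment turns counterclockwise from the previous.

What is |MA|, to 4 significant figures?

17.73

M is at the origin; MH runs at -89.7° with length 26.8, so H = (0.1403, -26.80). The perpendicularity gives HF at right angles to MH, so HF runs at 0.3000°; with |HF| = 20.8, F = (20.94, -26.69). ∠HFK = 133.7° gives FK at 46.60° from the x-axis; with |FK| = 23.3, K = (36.95, -9.762). ∠FKV = 72.1° gives KV at 154.5° from the x-axis; with |KV| = 23.5, V = (15.74, 0.3555). ∠KVA = 96.7° gives VA at -122.2° from the x-axis; with |VA| = 20.6, A = (4.761, -17.08). Then |MA| = |A − M| = 17.73.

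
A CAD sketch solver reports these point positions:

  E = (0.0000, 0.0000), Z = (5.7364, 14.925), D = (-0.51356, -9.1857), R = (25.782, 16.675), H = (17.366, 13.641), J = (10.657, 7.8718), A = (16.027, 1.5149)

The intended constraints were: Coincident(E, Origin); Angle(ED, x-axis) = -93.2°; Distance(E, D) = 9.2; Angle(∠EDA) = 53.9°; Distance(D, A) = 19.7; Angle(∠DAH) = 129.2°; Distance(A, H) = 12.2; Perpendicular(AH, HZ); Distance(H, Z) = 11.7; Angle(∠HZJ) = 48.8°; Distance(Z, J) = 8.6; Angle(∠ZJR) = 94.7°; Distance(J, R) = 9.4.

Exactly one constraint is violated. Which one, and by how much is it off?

Distance(J, R) = 9.4 — off by 8.10.

E = (0.00, 0.00) ✓; ED at -93.20° ✓; |ED| = 9.200 ✓; ∠EDA = 53.90° ✓; |DA| = 19.70 ✓; ∠DAH = 129.2° ✓; |AH| = 12.20 ✓; ∠(AH, HZ) = 90.00° ✓; |HZ| = 11.70 ✓; ∠HZJ = 48.80° ✓; |ZJ| = 8.600 ✓; ∠ZJR = 94.70° ✓; |JR| = 17.50 ✗.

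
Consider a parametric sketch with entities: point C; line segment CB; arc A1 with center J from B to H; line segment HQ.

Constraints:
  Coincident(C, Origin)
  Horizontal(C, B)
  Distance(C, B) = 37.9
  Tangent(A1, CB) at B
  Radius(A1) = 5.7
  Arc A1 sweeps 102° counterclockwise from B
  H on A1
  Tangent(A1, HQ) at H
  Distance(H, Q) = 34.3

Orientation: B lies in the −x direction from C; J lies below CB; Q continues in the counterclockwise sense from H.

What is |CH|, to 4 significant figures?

44.02

C is at the origin; CB is horizontal with |CB| = 37.9 and B on the −x side, so B = (-37.90, 0.000). Since A1 is tangent to CB there, JB ⟂ CB, so J = B + (0, -5.7) = (-37.90, -5.700). On A1, B sits at bearing 90° from J; a 102° counterclockwise sweep puts H at bearing 192°, so H = J + 5.7·(cos 192°, sin 192°) = (-43.48, -6.885). Then |CH| = |H − C| = 44.02.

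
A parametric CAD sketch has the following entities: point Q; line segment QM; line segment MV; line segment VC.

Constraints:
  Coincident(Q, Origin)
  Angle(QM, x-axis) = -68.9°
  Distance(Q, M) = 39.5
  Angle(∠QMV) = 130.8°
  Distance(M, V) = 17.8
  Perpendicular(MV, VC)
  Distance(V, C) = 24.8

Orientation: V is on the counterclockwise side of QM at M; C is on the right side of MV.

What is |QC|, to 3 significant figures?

70.0

∠QMV = 130.8°, so MV runs at -68.9° + (180° − 130.8°) = -19.7° from the x-axis; with |MV| = 17.8, V = M + 17.8·(cos -19.7°, sin -19.7°) = (31.0, -42.9). MV is perpendicular to VC; with |VC| = 24.8 on the right of MV, C = V + 24.8·(-0.337, -0.941) = (22.6, -66.2). Then |QC| = |C − Q| = 70.0.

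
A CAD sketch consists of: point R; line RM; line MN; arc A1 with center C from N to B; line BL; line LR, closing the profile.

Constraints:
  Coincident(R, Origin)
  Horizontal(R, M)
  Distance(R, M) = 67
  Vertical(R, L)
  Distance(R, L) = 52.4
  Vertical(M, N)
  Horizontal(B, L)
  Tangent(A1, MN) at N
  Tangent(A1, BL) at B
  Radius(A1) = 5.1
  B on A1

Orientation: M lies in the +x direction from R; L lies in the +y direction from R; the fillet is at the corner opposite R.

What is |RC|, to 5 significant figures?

77.903

R is at the origin; R and M share the same y with |RM| = 67.0 and M on the +x side, so M = (67.000, 0.0000). R and L share the same x with |RL| = 52.4 and L on the +y side, so L = (0.0000, 52.400). The virtual corner opposite R is at (67.000, 52.400). The tangent condition forces CN to be normal to MN and since A1 is tangent to BL there, CB ⟂ BL, with radius 5.1, so the center C sits 5.1 in from both sides at C = (61.900, 47.300). Then |RC| = |C − R| = 77.903.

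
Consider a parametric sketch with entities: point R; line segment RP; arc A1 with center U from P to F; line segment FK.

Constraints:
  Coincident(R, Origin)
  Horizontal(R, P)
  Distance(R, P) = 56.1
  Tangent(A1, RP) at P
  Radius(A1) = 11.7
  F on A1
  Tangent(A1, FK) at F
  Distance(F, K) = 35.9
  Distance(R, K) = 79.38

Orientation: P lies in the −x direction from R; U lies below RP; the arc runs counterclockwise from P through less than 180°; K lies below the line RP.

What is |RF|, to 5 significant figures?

68.989

R is at the origin; RP is horizontal with |RP| = 56.1 and P on the −x side, so P = (-56.100, 0.0000). A1 meets RP tangentially, so UP is at right angles to RP, so U = P + (0, -11.7) = (-56.100, -11.700). Since UF ⟂ FK (tangency), |UK| = √(11.7² + 35.9²) = 37.758 regardless of where F sits on A1. So K lies on both circle(R, 79.38) and circle(U, 37.758); the below-RP intersection is K = (-62.523, -48.908). F is the foot of the tangent from K: F = (-67.679, -13.380).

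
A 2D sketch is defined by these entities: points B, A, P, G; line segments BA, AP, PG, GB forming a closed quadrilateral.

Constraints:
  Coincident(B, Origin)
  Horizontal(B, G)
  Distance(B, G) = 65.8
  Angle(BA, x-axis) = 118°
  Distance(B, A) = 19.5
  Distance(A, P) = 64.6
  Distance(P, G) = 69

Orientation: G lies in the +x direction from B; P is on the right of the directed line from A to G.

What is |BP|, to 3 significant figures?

45.4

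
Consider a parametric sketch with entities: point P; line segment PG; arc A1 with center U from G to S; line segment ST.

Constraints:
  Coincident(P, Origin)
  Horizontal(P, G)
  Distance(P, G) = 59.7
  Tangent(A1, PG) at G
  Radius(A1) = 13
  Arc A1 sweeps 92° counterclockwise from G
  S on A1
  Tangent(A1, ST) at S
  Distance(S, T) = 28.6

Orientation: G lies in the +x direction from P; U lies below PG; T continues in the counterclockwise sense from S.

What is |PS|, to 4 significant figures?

48.61

P is at the origin; PG is horizontal with |PG| = 59.7 and G on the +x side, so G = (59.70, 0.000). Tangency of A1 to PG means the radius UG is perpendicular to PG, so U = G + (0, -13) = (59.70, -13.00). On A1, G sits at bearing 90° from U; a 92° counterclockwise sweep puts S at bearing 182°, so S = U + 13.0·(cos 182°, sin 182°) = (46.71, -13.45). Then |PS| = |S − P| = 48.61.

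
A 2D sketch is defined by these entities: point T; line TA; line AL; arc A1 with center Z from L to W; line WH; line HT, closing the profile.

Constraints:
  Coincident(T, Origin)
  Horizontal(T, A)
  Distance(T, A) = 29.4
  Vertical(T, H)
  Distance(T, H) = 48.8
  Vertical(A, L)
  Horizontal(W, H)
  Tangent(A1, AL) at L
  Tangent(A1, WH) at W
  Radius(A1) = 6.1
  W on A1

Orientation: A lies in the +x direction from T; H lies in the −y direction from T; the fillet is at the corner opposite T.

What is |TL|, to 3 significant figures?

51.8

T is at the origin; TA is horizontal with |TA| = 29.4 and A on the +x side, so A = (29.4, 0.00). T and H share the same x with |TH| = 48.8 and H on the −y side, so H = (0.00, -48.8). The virtual corner opposite T is at (29.4, -48.8). A1 meets AL tangentially, so ZL is at right angles to AL and tangency of A1 to WH means the radius ZW is perpendicular to WH, with radius 6.1, so the center Z sits 6.1 in from both sides at Z = (23.3, -42.7). That places the tangent points at L = (29.4, -42.7) on AL and W = (23.3, -48.8) on WH. Then |TL| = |L − T| = 51.8.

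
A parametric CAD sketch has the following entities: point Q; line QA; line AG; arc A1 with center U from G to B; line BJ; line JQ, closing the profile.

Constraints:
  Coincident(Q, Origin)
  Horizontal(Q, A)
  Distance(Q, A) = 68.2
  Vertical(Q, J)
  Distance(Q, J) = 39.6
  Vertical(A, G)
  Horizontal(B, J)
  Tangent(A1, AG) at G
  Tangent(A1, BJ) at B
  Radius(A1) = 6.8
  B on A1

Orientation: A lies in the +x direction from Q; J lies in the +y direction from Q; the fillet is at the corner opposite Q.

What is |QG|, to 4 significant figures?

75.68

Q is at the origin; QA is horizontal with |QA| = 68.2 and A on the +x side, so A = (68.20, 0.000). QJ is vertical with |QJ| = 39.6 and J on the +y side, so J = (0.000, 39.60). The virtual corner opposite Q is at (68.20, 39.60). A1 meets AG tangentially, so UG is at right angles to AG and tangency of A1 to BJ means the radius UB is perpendicular to BJ, with radius 6.8, so the center U sits 6.8 in from both sides at U = (61.40, 32.80). That places the tangent points at G = (68.20, 32.80) on AG and B = (61.40, 39.60) on BJ. Then |QG| = |G − Q| = 75.68.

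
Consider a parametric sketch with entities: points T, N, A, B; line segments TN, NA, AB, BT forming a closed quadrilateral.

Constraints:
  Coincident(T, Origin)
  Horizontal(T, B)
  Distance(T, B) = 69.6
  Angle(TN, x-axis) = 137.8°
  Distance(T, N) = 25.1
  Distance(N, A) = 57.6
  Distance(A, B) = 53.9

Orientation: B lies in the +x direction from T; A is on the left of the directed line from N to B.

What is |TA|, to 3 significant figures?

52.8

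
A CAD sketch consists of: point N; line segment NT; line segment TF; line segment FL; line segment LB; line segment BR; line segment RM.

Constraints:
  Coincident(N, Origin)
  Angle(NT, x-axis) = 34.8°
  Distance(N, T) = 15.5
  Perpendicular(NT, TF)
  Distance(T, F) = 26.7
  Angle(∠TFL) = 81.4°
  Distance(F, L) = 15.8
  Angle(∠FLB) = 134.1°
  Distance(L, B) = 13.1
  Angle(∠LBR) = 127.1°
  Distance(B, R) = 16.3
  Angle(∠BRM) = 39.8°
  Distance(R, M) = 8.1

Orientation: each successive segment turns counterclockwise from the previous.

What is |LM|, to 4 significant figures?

18.73

N is at the origin; NT runs at 34.8° with length 15.5, so T = (12.73, 8.846). The perpendicularity gives TF at right angles to NT, so TF runs at 124.8°; with |TF| = 26.7, F = (-2.510, 30.77). ∠TFL = 81.4° gives FL at -136.6° from the x-axis; with |FL| = 15.8, L = (-13.99, 19.91). ∠FLB = 134.1° gives LB at -90.70° from the x-axis; with |LB| = 13.1, B = (-14.15, 6.816). ∠LBR = 127.1° gives BR at -37.80° from the x-axis; with |BR| = 16.3, R = (-1.271, -3.175). ∠BRM = 39.8° gives RM at 102.4° from the x-axis; with |RM| = 8.1, M = (-3.010, 4.736). Then |LM| = |M − L| = 18.73.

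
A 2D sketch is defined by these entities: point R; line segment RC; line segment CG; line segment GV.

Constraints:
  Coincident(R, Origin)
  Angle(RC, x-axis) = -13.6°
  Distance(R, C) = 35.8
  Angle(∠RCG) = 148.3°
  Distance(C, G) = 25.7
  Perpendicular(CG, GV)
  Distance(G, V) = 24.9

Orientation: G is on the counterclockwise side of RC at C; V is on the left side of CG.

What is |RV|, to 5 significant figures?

56.488

R is at the origin; RC runs at -13.6° with length 35.8, so C = 35.8·(cos -13.6°, sin -13.6°) = (34.796, -8.4181). ∠RCG = 148.3°, so CG runs at -13.6° + (180° − 148.3°) = 18.100° from the x-axis; with |CG| = 25.7, G = C + 25.7·(cos 18.100°, sin 18.100°) = (59.224, -0.43370). The perpendicularity gives GV at right angles to CG; with |GV| = 24.9 on the left of CG, V = G + 24.9·(-0.31068, 0.95052) = (51.489, 23.234). Then |RV| = |V − R| = 56.488.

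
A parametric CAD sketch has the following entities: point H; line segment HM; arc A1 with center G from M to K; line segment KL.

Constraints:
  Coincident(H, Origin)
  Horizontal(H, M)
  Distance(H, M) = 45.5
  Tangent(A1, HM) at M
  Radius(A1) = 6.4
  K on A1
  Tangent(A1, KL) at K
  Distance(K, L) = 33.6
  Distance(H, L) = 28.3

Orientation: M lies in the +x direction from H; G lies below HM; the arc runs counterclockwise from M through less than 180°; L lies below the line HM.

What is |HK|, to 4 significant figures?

41.36

Checks: |GK| = 6.400 ✓; ∠(GK, KL) = 90.00° ✓; |KL| = 33.60 ✓; |HL| = 28.30 ✓.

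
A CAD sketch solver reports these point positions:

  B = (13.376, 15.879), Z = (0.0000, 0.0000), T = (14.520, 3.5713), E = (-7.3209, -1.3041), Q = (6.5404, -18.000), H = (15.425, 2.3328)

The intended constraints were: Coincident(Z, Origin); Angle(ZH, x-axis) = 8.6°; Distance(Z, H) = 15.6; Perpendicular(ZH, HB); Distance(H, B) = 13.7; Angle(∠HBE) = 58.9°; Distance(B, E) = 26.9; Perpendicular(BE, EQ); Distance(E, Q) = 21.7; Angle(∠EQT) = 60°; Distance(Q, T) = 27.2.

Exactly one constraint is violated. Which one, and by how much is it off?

Distance(Q, T) = 27.2 — off by 4.20.

Z = (0.00, 0.00) ✓; ZH at 8.600° ✓; |ZH| = 15.60 ✓; ∠(ZH, HB) = 90.00° ✓; |HB| = 13.70 ✓; ∠HBE = 58.90° ✓; |BE| = 26.90 ✓; ∠(BE, EQ) = 90.00° ✓; |EQ| = 21.70 ✓; ∠EQT = 60.00° ✓; |QT| = 23.00 ✗.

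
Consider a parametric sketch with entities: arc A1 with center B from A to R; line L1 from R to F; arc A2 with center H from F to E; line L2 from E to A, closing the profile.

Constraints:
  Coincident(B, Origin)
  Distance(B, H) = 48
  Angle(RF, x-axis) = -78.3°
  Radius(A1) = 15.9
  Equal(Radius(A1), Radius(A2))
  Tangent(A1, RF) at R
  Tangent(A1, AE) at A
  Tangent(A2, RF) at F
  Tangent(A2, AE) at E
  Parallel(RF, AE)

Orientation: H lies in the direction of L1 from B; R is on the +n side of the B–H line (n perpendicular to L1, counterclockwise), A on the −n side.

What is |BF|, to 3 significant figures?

50.6

The slot axis is L1's direction at -78.3°, so u = (cos -78.3°, sin -78.3°) = (0.203, -0.979) and n = (−sin -78.3°, cos -78.3°) = (0.979, 0.203). B is at the origin and H lies 48.0 along u from B, so H = 48.0·u = (9.73, -47.0). Tangency of A1 to both parallel lines with radius 15.9 puts R and A at B ± 15.9·n: R = (15.6, 3.22), A = (-15.6, -3.22). Equal radii place F and E the same way about H: F = H + 15.9·n = (25.3, -43.8), E = H − 15.9·n = (-5.84, -50.2). Then |BF| = |F − B| = 50.6.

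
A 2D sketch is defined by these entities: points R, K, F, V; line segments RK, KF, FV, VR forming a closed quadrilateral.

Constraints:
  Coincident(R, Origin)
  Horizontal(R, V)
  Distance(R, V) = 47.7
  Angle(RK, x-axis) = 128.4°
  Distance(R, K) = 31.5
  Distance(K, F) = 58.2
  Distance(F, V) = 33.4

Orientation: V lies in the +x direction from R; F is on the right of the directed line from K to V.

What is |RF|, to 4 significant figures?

26.87

Checks: |KF| = 58.20 ✓; |FV| = 33.40 ✓.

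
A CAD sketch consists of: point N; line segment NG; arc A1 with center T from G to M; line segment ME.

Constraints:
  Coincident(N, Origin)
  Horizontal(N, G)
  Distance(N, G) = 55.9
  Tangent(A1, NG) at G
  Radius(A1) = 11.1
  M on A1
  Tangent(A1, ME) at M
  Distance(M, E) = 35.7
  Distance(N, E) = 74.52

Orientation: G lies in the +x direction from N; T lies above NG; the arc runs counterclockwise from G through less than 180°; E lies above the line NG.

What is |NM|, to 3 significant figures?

68.1

Checks: |TM| = 11.10 ✓; ∠(TM, ME) = 90.00° ✓; |ME| = 35.70 ✓; |NE| = 74.52 ✓.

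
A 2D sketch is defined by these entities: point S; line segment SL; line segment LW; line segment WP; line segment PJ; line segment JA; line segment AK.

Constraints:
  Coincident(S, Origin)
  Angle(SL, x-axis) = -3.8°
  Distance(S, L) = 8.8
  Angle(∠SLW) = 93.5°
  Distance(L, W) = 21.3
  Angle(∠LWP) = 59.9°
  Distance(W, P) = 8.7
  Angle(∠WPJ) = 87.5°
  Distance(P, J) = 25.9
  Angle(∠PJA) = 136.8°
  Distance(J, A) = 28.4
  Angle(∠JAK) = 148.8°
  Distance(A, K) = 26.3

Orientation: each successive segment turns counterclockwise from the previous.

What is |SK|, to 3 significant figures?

68.0

S is at the origin; SL runs at -3.8° with length 8.8, so L = (8.78, -0.583). ∠SLW = 93.5° gives LW at 82.7° from the x-axis; with |LW| = 21.3, W = (11.5, 20.5). ∠LWP = 59.9° gives WP at -157° from the x-axis; with |WP| = 8.7, P = (3.47, 17.2). ∠WPJ = 87.5° gives PJ at -64.7° from the x-axis; with |PJ| = 25.9, J = (14.5, -6.24). ∠PJA = 136.8° gives JA at -21.5° from the x-axis; with |JA| = 28.4, A = (41.0, -16.7). ∠JAK = 148.8° gives AK at 9.70° from the x-axis; with |AK| = 26.3, K = (66.9, -12.2). Then |SK| = |K − S| = 68.0.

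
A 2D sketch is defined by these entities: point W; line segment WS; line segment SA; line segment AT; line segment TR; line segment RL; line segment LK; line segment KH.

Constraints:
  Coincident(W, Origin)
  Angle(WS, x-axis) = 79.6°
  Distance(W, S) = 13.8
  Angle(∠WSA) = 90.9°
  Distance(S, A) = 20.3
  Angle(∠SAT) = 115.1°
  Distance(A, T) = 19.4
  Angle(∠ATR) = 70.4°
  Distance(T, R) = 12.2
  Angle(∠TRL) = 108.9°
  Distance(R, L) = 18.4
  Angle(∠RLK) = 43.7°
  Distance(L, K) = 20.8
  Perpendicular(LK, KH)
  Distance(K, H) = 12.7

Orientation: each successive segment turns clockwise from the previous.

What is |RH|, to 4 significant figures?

7.497

W is at the origin; WS runs at 79.6° with length 13.8, so S = (2.491, 13.57). ∠WSA = 90.9° gives SA at -9.500° from the x-axis; with |SA| = 20.3, A = (22.51, 10.22). ∠SAT = 115.1° gives AT at -74.40° from the x-axis; with |AT| = 19.4, T = (27.73, -8.463). ∠ATR = 70.4° gives TR at 176.0° from the x-axis; with |TR| = 12.2, R = (15.56, -7.612). ∠TRL = 108.9° gives RL at 104.9° from the x-axis; with |RL| = 18.4, L = (10.83, 10.17). ∠RLK = 43.7° gives LK at -31.40° from the x-axis; with |LK| = 20.8, K = (28.58, -0.6672). The perpendicularity gives KH at right angles to LK, so KH runs at -121.4°; with |KH| = 12.7, H = (21.97, -11.51). Then |RH| = |H − R| = 7.497.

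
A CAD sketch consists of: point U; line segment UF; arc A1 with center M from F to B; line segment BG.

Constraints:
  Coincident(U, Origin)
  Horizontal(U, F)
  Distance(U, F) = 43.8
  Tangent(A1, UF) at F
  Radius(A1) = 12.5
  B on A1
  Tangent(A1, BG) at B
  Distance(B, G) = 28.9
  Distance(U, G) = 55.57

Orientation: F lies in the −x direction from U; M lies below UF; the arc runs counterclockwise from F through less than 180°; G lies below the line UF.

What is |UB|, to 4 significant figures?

57.27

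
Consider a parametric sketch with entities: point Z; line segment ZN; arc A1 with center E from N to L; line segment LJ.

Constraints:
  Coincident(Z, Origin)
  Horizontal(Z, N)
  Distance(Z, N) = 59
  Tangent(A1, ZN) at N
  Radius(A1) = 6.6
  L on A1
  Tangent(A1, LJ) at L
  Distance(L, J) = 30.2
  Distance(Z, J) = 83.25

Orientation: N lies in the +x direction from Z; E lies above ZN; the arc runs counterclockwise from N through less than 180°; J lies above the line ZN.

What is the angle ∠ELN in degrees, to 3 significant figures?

56.6°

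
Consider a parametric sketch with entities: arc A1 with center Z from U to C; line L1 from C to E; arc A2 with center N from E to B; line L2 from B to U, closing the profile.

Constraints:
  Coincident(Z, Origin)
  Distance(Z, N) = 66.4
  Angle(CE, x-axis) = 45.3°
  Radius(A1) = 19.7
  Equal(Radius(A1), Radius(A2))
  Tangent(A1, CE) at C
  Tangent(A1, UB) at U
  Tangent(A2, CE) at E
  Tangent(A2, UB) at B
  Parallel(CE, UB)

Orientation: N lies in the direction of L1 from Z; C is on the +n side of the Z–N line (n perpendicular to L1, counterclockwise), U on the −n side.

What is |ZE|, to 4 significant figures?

69.26

The slot axis is L1's direction at 45.3°, so u = (cos 45.3°, sin 45.3°) = (0.7034, 0.7108) and n = (−sin 45.3°, cos 45.3°) = (-0.7108, 0.7034). Z is at the origin and N lies 66.4 along u from Z, so N = 66.4·u = (46.71, 47.20). Tangency of A1 to both parallel lines with radius 19.7 puts C and U at Z ± 19.7·n: C = (-14.00, 13.86), U = (14.00, -13.86). Equal radii place E and B the same way about N: E = N + 19.7·n = (32.70, 61.05), B = N − 19.7·n = (60.71, 33.34). Then |ZE| = |E − Z| = 69.26.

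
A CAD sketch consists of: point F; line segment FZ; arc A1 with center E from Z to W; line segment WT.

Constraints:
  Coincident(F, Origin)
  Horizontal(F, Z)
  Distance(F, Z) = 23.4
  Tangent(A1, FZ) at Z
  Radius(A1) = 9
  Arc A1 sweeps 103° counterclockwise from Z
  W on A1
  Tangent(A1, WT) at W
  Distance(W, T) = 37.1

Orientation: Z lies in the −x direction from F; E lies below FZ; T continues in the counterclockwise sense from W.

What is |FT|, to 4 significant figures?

52.85

On A1, Z sits at bearing 90° from E; a 103° counterclockwise sweep puts W at bearing 193°, so W = E + 9.0·(cos 193°, sin 193°) = (-32.17, -11.02). The tangent condition forces EW to be normal to WT, so WT runs along (−sin 193°, cos 193°); with |WT| = 37.1, T = (-23.82, -47.17). Then |FT| = |T − F| = 52.85.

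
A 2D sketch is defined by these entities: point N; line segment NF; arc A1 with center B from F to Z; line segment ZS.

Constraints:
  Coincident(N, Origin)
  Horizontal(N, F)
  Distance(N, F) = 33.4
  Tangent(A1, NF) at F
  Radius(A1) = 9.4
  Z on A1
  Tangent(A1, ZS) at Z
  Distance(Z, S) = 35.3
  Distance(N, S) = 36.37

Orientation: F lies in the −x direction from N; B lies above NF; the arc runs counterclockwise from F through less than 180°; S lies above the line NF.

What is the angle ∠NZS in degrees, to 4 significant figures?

71.27°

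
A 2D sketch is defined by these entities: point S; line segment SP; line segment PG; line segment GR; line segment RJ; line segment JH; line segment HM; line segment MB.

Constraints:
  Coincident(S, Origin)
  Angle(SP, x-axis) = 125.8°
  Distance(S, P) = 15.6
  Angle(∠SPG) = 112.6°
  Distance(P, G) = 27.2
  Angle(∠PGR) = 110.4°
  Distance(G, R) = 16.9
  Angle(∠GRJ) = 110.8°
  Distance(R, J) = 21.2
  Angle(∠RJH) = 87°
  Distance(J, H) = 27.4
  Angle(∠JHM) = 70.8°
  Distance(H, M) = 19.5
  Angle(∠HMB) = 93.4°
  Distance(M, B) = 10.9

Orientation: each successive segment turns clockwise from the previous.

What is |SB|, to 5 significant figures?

28.882

S is at the origin; SP runs at 125.8° with length 15.6, so P = (-9.1253, 12.653). ∠SPG = 112.6° gives PG at 58.400° from the x-axis; with |PG| = 27.2, G = (5.1271, 35.820). ∠PGR = 110.4° gives GR at -11.200° from the x-axis; with |GR| = 16.9, R = (21.705, 32.537). ∠GRJ = 110.8° gives RJ at -80.400° from the x-axis; with |RJ| = 21.2, J = (25.241, 11.634). ∠RJH = 87.0° gives JH at -173.40° from the x-axis; with |JH| = 27.4, H = (-1.9777, 8.4846). ∠JHM = 70.8° gives HM at 77.400° from the x-axis; with |HM| = 19.5, M = (2.2761, 27.515). ∠HMB = 93.4° gives MB at -9.2000° from the x-axis; with |MB| = 10.9, B = (13.036, 25.772). Then |SB| = |B − S| = 28.882.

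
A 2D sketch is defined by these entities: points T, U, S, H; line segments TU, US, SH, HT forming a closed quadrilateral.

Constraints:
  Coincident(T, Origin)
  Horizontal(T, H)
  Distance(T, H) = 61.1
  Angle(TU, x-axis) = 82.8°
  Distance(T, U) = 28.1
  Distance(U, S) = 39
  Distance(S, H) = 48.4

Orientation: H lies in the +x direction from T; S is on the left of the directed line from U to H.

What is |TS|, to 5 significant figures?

58.480

Checks: |US| = 39.00 ✓; |SH| = 48.40 ✓.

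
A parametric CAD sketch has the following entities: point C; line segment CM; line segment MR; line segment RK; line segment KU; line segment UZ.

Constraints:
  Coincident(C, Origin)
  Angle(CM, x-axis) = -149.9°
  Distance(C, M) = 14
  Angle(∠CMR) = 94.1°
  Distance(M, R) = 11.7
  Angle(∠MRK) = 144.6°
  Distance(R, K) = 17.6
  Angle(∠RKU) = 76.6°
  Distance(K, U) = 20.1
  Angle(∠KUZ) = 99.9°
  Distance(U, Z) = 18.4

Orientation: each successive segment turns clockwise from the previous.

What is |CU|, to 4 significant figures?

15.23

C is at the origin; CM runs at -149.9° with length 14.0, so M = (-12.11, -7.021). ∠CMR = 94.1° gives MR at 124.2° from the x-axis; with |MR| = 11.7, R = (-18.69, 2.656). ∠MRK = 144.6° gives RK at 88.80° from the x-axis; with |RK| = 17.6, K = (-18.32, 20.25). ∠RKU = 76.6° gives KU at -14.60° from the x-axis; with |KU| = 20.1, U = (1.131, 15.19). Then |CU| = |U − C| = 15.23.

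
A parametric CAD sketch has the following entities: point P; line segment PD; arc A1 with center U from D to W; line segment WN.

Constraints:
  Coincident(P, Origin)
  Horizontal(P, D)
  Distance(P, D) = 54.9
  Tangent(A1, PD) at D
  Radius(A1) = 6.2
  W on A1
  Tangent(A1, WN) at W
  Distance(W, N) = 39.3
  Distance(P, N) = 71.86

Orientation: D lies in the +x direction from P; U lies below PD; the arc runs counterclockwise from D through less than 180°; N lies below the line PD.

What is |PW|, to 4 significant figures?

49.31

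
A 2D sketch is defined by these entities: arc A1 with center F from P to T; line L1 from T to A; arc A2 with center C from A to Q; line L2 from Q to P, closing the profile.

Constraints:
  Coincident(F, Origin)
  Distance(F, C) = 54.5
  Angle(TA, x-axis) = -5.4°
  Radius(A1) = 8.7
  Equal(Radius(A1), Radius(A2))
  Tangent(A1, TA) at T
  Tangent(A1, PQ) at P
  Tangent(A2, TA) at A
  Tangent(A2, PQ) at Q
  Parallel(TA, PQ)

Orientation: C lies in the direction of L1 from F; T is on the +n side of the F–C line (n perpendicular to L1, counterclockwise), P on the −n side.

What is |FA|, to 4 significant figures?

55.19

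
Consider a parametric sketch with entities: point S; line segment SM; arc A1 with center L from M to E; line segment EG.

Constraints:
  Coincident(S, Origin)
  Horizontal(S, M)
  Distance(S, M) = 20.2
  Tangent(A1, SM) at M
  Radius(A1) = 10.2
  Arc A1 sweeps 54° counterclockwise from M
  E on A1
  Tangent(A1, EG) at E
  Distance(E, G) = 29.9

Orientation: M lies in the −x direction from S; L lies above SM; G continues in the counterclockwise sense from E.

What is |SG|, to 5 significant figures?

28.946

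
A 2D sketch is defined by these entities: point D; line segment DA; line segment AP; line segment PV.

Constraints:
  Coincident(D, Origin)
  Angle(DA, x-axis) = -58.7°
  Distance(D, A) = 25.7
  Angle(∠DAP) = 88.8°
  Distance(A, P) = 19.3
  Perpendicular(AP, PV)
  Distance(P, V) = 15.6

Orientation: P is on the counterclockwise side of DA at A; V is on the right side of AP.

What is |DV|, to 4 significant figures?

45.36

∠DAP = 88.8°, so AP runs at -58.7° + (180° − 88.8°) = 32.50° from the x-axis; with |AP| = 19.3, P = A + 19.3·(cos 32.50°, sin 32.50°) = (29.63, -11.59). AP ⟂ PV; with |PV| = 15.6 on the right of AP, V = P + 15.6·(0.5373, -0.8434) = (38.01, -24.75). Then |DV| = |V − D| = 45.36.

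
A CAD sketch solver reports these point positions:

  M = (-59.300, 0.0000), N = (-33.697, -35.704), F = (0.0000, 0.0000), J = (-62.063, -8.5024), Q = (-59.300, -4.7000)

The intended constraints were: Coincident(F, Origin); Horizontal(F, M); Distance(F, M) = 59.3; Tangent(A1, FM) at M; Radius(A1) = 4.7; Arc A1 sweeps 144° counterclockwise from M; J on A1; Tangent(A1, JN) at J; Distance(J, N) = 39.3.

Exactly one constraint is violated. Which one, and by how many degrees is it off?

Tangent(A1, JN) at J — off by 7.80°.

F = (0.00, 0.00) ✓; F.y = 0.00, M.y = 0.00 ✓; |FM| = 59.30 ✓; ∠(QM, MF) = 90.00° ✓; |QM| = 4.700 ✓; bearing(Q→J) − bearing(Q→M) = 144.0° ✓; |QJ| = 4.700 ✓; ∠(QJ, JN) = 97.80° ✗; |JN| = 39.30 ✓.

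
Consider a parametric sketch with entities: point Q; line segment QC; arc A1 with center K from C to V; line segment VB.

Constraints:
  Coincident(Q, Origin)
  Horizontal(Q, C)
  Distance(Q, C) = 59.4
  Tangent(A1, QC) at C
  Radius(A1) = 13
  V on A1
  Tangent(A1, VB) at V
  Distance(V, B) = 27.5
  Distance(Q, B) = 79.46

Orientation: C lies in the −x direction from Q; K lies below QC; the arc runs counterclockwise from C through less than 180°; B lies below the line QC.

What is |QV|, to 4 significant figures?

73.80

Q is at the origin; Q and C share the same y with |QC| = 59.4 and C on the −x side, so C = (-59.40, 0.000). Since A1 is tangent to QC there, KC ⟂ QC, so K = C + (0, -13) = (-59.40, -13.00). Since KV ⟂ VB (tangency), |KB| = √(13.0² + 27.5²) = 30.42 regardless of where V sits on A1. So B lies on both circle(Q, 79.46) and circle(K, 30.42); the below-QC intersection is B = (-67.20, -42.40). V is the foot of the tangent from B: V = (-72.18, -15.36).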